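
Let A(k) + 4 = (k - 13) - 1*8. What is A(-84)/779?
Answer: -109/779 ≈ -0.13992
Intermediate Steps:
A(k) = -25 + k (A(k) = -4 + ((k - 13) - 1*8) = -4 + ((-13 + k) - 8) = -4 + (-21 + k) = -25 + k)
A(-84)/779 = (-25 - 84)/779 = -109*1/779 = -109/779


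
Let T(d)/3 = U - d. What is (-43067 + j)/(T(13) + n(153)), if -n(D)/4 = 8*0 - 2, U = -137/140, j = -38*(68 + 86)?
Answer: 6848660/4751 ≈ 1441.5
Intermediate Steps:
j = -5852 (j = -38*154 = -5852)
U = -137/140 (U = -137*1/140 = -137/140 ≈ -0.97857)
n(D) = 8 (n(D) = -4*(8*0 - 2) = -4*(0 - 2) = -4*(-2) = 8)
T(d) = -411/140 - 3*d (T(d) = 3*(-137/140 - d) = -411/140 - 3*d)
(-43067 + j)/(T(13) + n(153)) = (-43067 - 5852)/((-411/140 - 3*13) + 8) = -48919/((-411/140 - 39) + 8) = -48919/(-5871/140 + 8) = -48919/(-4751/140) = -48919*(-140/4751) = 6848660/4751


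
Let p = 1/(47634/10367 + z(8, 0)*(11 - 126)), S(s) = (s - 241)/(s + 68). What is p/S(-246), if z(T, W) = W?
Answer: 922663/11598879 ≈ 0.079548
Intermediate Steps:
S(s) = (-241 + s)/(68 + s)
p = 10367/47634 (p = 1/(47634/10367 + 0*(11 - 126)) = 1/(47634*(1/10367) + 0*(-115)) = 1/(47634/10367 + 0) = 1/(47634/10367) = 10367/47634 ≈ 0.21764)
p/S(-246) = 10367/(47634*(((-241 - 246)/(68 - 246)))) = 10367/(47634*((-487/(-178)))) = 10367/(47634*((-1/178*(-487)))) = 10367/(47634*(487/178)) = (10367/47634)*(178/487) = 922663/11598879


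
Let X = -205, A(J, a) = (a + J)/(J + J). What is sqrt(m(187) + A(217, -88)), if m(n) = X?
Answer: I*sqrt(38556994)/434 ≈ 14.307*I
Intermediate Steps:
A(J, a) = (J + a)/(2*J) (A(J, a) = (J + a)/((2*J)) = (J + a)*(1/(2*J)) = (J + a)/(2*J))
m(n) = -205
sqrt(m(187) + A(217, -88)) = sqrt(-205 + (1/2)*(217 - 88)/217) = sqrt(-205 + (1/2)*(1/217)*129) = sqrt(-205 + 129/434) = sqrt(-88841/434) = I*sqrt(38556994)/434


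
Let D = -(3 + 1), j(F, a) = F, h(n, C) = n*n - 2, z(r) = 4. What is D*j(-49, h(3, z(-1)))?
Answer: 196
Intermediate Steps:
h(n, C) = -2 + n**2 (h(n, C) = n**2 - 2 = -2 + n**2)
D = -4 (D = -1*4 = -4)
D*j(-49, h(3, z(-1))) = -4*(-49) = 196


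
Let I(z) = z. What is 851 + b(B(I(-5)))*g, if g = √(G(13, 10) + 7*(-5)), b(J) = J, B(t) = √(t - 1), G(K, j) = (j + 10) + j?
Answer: 851 - √30 ≈ 845.52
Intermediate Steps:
G(K, j) = 10 + 2*j (G(K, j) = (10 + j) + j = 10 + 2*j)
B(t) = √(-1 + t)
g = I*√5 (g = √((10 + 2*10) + 7*(-5)) = √((10 + 20) - 35) = √(30 - 35) = √(-5) = I*√5 ≈ 2.2361*I)
851 + b(B(I(-5)))*g = 851 + √(-1 - 5)*(I*√5) = 851 + √(-6)*(I*√5) = 851 + (I*√6)*(I*√5) = 851 - √30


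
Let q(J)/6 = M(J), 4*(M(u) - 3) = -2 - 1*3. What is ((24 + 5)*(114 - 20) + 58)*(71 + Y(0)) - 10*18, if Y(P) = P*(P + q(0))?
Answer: 197484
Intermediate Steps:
M(u) = 7/4 (M(u) = 3 + (-2 - 1*3)/4 = 3 + (-2 - 3)/4 = 3 + (1/4)*(-5) = 3 - 5/4 = 7/4)
q(J) = 21/2 (q(J) = 6*(7/4) = 21/2)
Y(P) = P*(21/2 + P) (Y(P) = P*(P + 21/2) = P*(21/2 + P))
((24 + 5)*(114 - 20) + 58)*(71 + Y(0)) - 10*18 = ((24 + 5)*(114 - 20) + 58)*(71 + (1/2)*0*(21 + 2*0)) - 10*18 = (29*94 + 58)*(71 + (1/2)*0*(21 + 0)) - 180 = (2726 + 58)*(71 + (1/2)*0*21) - 180 = 2784*(71 + 0) - 180 = 2784*71 - 180 = 197664 - 180 = 197484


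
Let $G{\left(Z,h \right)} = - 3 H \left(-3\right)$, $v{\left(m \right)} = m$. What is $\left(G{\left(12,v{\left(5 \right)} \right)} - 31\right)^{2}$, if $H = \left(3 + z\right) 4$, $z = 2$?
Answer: $22201$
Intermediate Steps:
$H = 20$ ($H = \left(3 + 2\right) 4 = 5 \cdot 4 = 20$)
$G{\left(Z,h \right)} = 180$ ($G{\left(Z,h \right)} = \left(-3\right) 20 \left(-3\right) = \left(-60\right) \left(-3\right) = 180$)
$\left(G{\left(12,v{\left(5 \right)} \right)} - 31\right)^{2} = \left(180 - 31\right)^{2} = 149^{2} = 22201$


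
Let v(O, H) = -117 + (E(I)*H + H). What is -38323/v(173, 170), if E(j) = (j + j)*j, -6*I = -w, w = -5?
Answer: -344907/2602 ≈ -132.55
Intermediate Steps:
I = -⅚ (I = -(-1)*(-5)/6 = -⅙*5 = -⅚ ≈ -0.83333)
E(j) = 2*j² (E(j) = (2*j)*j = 2*j²)
v(O, H) = -117 + 43*H/18 (v(O, H) = -117 + ((2*(-⅚)²)*H + H) = -117 + ((2*(25/36))*H + H) = -117 + (25*H/18 + H) = -117 + 43*H/18)
-38323/v(173, 170) = -38323/(-117 + (43/18)*170) = -38323/(-117 + 3655/9) = -38323/2602/9 = -38323*9/2602 = -344907/2602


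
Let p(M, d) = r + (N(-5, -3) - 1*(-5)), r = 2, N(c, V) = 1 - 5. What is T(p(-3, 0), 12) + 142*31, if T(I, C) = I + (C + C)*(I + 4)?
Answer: 4573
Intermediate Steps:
N(c, V) = -4
p(M, d) = 3 (p(M, d) = 2 + (-4 - 1*(-5)) = 2 + (-4 + 5) = 2 + 1 = 3)
T(I, C) = I + 2*C*(4 + I) (T(I, C) = I + (2*C)*(4 + I) = I + 2*C*(4 + I))
T(p(-3, 0), 12) + 142*31 = (3 + 8*12 + 2*12*3) + 142*31 = (3 + 96 + 72) + 4402 = 171 + 4402 = 4573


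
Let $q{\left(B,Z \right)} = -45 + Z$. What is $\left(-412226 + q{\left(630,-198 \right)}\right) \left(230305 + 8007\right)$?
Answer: $-98296312328$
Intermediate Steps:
$\left(-412226 + q{\left(630,-198 \right)}\right) \left(230305 + 8007\right) = \left(-412226 - 243\right) \left(230305 + 8007\right) = \left(-412226 - 243\right) 238312 = \left(-412469\right) 238312 = -98296312328$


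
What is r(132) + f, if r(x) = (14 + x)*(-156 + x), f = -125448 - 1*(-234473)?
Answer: 105521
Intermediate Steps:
f = 109025 (f = -125448 + 234473 = 109025)
r(x) = (-156 + x)*(14 + x)
r(132) + f = (-2184 + 132² - 142*132) + 109025 = (-2184 + 17424 - 18744) + 109025 = -3504 + 109025 = 105521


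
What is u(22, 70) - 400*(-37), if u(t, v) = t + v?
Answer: 14892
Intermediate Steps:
u(22, 70) - 400*(-37) = (22 + 70) - 400*(-37) = 92 + 14800 = 14892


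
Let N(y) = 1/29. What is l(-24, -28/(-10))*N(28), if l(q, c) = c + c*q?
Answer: -322/145 ≈ -2.2207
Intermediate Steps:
N(y) = 1/29
l(-24, -28/(-10))*N(28) = ((-28/(-10))*(1 - 24))*(1/29) = (-28*(-⅒)*(-23))*(1/29) = ((14/5)*(-23))*(1/29) = -322/5*1/29 = -322/145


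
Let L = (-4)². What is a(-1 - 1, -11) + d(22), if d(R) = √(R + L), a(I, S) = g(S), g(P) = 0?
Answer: √38 ≈ 6.1644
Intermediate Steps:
L = 16
a(I, S) = 0
d(R) = √(16 + R) (d(R) = √(R + 16) = √(16 + R))
a(-1 - 1, -11) + d(22) = 0 + √(16 + 22) = 0 + √38 = √38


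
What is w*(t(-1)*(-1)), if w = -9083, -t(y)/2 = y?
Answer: 18166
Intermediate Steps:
t(y) = -2*y
w*(t(-1)*(-1)) = -9083*(-2*(-1))*(-1) = -18166*(-1) = -9083*(-2) = 18166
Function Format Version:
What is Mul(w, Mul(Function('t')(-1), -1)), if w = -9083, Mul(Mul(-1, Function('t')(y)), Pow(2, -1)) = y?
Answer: 18166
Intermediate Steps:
Function('t')(y) = Mul(-2, y)
Mul(w, Mul(Function('t')(-1), -1)) = Mul(-9083, Mul(Mul(-2, -1), -1)) = Mul(-9083, Mul(2, -1)) = Mul(-9083, -2) = 18166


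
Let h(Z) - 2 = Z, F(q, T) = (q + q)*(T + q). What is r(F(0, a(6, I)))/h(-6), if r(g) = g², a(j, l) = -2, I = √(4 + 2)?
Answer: 0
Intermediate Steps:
I = √6 ≈ 2.4495
F(q, T) = 2*q*(T + q) (F(q, T) = (2*q)*(T + q) = 2*q*(T + q))
h(Z) = 2 + Z
r(F(0, a(6, I)))/h(-6) = (2*0*(-2 + 0))²/(2 - 6) = (2*0*(-2))²/(-4) = 0²*(-¼) = 0*(-¼) = 0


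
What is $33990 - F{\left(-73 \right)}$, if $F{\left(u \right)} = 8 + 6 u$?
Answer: $34420$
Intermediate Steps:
$33990 - F{\left(-73 \right)} = 33990 - \left(8 + 6 \left(-73\right)\right) = 33990 - \left(8 - 438\right) = 33990 - -430 = 33990 + 430 = 34420$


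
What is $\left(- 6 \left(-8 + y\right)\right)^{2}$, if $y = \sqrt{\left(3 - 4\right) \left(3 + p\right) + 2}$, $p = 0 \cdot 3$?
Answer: $2268 - 576 i \approx 2268.0 - 576.0 i$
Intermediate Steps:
$p = 0$
$y = i$ ($y = \sqrt{\left(3 - 4\right) \left(3 + 0\right) + 2} = \sqrt{\left(-1\right) 3 + 2} = \sqrt{-3 + 2} = \sqrt{-1} = i \approx 1.0 i$)
$\left(- 6 \left(-8 + y\right)\right)^{2} = \left(- 6 \left(-8 + i\right)\right)^{2} = \left(48 - 6 i\right)^{2}$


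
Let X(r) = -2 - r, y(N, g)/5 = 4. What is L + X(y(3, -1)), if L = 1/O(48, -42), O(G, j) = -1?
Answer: -23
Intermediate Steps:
y(N, g) = 20 (y(N, g) = 5*4 = 20)
L = -1 (L = 1/(-1) = -1)
L + X(y(3, -1)) = -1 + (-2 - 1*20) = -1 + (-2 - 20) = -1 - 22 = -23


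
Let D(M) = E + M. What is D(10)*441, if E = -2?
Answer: 3528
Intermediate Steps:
D(M) = -2 + M
D(10)*441 = (-2 + 10)*441 = 8*441 = 3528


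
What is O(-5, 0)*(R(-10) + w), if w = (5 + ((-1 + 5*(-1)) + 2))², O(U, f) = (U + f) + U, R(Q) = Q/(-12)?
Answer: -55/3 ≈ -18.333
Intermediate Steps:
R(Q) = -Q/12 (R(Q) = Q*(-1/12) = -Q/12)
O(U, f) = f + 2*U
w = 1 (w = (5 + ((-1 - 5) + 2))² = (5 + (-6 + 2))² = (5 - 4)² = 1² = 1)
O(-5, 0)*(R(-10) + w) = (0 + 2*(-5))*(-1/12*(-10) + 1) = (0 - 10)*(⅚ + 1) = -10*11/6 = -55/3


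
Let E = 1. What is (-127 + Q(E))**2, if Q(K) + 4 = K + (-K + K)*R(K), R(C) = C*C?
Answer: 16900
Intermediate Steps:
R(C) = C**2
Q(K) = -4 + K (Q(K) = -4 + (K + (-K + K)*K**2) = -4 + (K + 0*K**2) = -4 + (K + 0) = -4 + K)
(-127 + Q(E))**2 = (-127 + (-4 + 1))**2 = (-127 - 3)**2 = (-130)**2 = 16900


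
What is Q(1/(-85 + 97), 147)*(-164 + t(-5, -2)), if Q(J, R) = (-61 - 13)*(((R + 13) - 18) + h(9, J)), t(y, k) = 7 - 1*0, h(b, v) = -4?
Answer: 1603284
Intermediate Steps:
t(y, k) = 7 (t(y, k) = 7 + 0 = 7)
Q(J, R) = 666 - 74*R (Q(J, R) = (-61 - 13)*(((R + 13) - 18) - 4) = -74*(((13 + R) - 18) - 4) = -74*((-5 + R) - 4) = -74*(-9 + R) = 666 - 74*R)
Q(1/(-85 + 97), 147)*(-164 + t(-5, -2)) = (666 - 74*147)*(-164 + 7) = (666 - 10878)*(-157) = -10212*(-157) = 1603284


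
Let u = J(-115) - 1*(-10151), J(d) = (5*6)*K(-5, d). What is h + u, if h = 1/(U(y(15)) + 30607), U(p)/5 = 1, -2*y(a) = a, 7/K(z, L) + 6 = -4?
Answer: 310099561/30612 ≈ 10130.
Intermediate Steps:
K(z, L) = -7/10 (K(z, L) = 7/(-6 - 4) = 7/(-10) = 7*(-⅒) = -7/10)
y(a) = -a/2
U(p) = 5 (U(p) = 5*1 = 5)
J(d) = -21 (J(d) = (5*6)*(-7/10) = 30*(-7/10) = -21)
u = 10130 (u = -21 - 1*(-10151) = -21 + 10151 = 10130)
h = 1/30612 (h = 1/(5 + 30607) = 1/30612 ≈ 3.2667e-5)
h + u = 1/30612 + 10130 = 310099561/30612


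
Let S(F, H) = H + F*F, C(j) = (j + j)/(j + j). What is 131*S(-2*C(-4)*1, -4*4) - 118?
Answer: -1690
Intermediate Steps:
C(j) = 1 (C(j) = (2*j)/((2*j)) = (2*j)*(1/(2*j)) = 1)
S(F, H) = H + F**2
131*S(-2*C(-4)*1, -4*4) - 118 = 131*(-4*4 + (-2*1*1)**2) - 118 = 131*(-16 + (-2*1)**2) - 118 = 131*(-16 + (-2)**2) - 118 = 131*(-16 + 4) - 118 = 131*(-12) - 118 = -1572 - 118 = -1690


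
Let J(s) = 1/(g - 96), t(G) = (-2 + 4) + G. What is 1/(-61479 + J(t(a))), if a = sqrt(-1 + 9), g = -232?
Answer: -328/20165113 ≈ -1.6266e-5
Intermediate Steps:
a = 2*sqrt(2) (a = sqrt(8) = 2*sqrt(2) ≈ 2.8284)
t(G) = 2 + G
J(s) = -1/328 (J(s) = 1/(-232 - 96) = 1/(-328) = -1/328)
1/(-61479 + J(t(a))) = 1/(-61479 - 1/328) = 1/(-20165113/328) = -328/20165113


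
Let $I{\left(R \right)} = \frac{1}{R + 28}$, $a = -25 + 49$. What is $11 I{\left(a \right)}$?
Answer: $\frac{11}{52} \approx 0.21154$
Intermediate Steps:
$a = 24$
$I{\left(R \right)} = \frac{1}{28 + R}$
$11 I{\left(a \right)} = \frac{11}{28 + 24} = \frac{11}{52}$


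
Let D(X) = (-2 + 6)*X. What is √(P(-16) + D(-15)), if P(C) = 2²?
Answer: 2*I*√14 ≈ 7.4833*I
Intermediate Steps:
P(C) = 4
D(X) = 4*X
√(P(-16) + D(-15)) = √(4 + 4*(-15)) = √(4 - 60) = √(-56) = 2*I*√14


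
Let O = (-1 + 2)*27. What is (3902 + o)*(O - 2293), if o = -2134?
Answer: -4006288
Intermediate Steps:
O = 27 (O = 1*27 = 27)
(3902 + o)*(O - 2293) = (3902 - 2134)*(27 - 2293) = 1768*(-2266) = -4006288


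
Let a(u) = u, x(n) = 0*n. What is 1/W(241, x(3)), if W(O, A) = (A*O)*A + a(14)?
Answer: 1/14 ≈ 0.071429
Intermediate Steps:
x(n) = 0
W(O, A) = 14 + O*A² (W(O, A) = (A*O)*A + 14 = O*A² + 14 = 14 + O*A²)
1/W(241, x(3)) = 1/(14 + 241*0²) = 1/(14 + 241*0) = 1/(14 + 0) = 1/14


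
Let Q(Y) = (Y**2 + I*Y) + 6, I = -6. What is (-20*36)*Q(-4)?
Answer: -33120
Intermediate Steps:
Q(Y) = 6 + Y**2 - 6*Y (Q(Y) = (Y**2 - 6*Y) + 6 = 6 + Y**2 - 6*Y)
(-20*36)*Q(-4) = (-20*36)*(6 + (-4)**2 - 6*(-4)) = -720*(6 + 16 + 24) = -720*46 = -33120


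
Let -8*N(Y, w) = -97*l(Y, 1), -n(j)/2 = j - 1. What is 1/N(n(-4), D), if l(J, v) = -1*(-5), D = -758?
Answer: 8/485 ≈ 0.016495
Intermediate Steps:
l(J, v) = 5
n(j) = 2 - 2*j (n(j) = -2*(j - 1) = -2*(-1 + j) = 2 - 2*j)
N(Y, w) = 485/8 (N(Y, w) = -(-97)*5/8 = -1/8*(-485) = 485/8)
1/N(n(-4), D) = 1/(485/8) = 8/485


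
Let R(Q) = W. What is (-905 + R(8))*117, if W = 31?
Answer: -102258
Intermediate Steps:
R(Q) = 31
(-905 + R(8))*117 = (-905 + 31)*117 = -874*117 = -102258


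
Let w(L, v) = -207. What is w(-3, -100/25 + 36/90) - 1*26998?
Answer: -27205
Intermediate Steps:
w(-3, -100/25 + 36/90) - 1*26998 = -207 - 1*26998 = -207 - 26998 = -27205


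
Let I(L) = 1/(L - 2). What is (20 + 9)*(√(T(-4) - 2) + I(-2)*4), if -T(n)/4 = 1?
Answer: -29 + 29*I*√6 ≈ -29.0 + 71.035*I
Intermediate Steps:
T(n) = -4 (T(n) = -4*1 = -4)
I(L) = 1/(-2 + L)
(20 + 9)*(√(T(-4) - 2) + I(-2)*4) = (20 + 9)*(√(-4 - 2) + 4/(-2 - 2)) = 29*(√(-6) + 4/(-4)) = 29*(I*√6 - ¼*4) = 29*(I*√6 - 1) = 29*(-1 + I*√6) = -29 + 29*I*√6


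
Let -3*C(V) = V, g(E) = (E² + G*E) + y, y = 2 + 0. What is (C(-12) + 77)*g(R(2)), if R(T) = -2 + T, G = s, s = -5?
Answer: 162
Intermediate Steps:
G = -5
y = 2
g(E) = 2 + E² - 5*E (g(E) = (E² - 5*E) + 2 = 2 + E² - 5*E)
C(V) = -V/3
(C(-12) + 77)*g(R(2)) = (-⅓*(-12) + 77)*(2 + (-2 + 2)² - 5*(-2 + 2)) = (4 + 77)*(2 + 0² - 5*0) = 81*(2 + 0 + 0) = 81*2 = 162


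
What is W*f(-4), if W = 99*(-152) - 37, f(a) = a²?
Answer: -241360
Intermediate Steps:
W = -15085 (W = -15048 - 37 = -15085)
W*f(-4) = -15085*(-4)² = -15085*16 = -241360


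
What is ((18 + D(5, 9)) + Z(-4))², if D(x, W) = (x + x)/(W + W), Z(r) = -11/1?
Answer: 4624/81 ≈ 57.086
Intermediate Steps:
Z(r) = -11 (Z(r) = -11*1 = -11)
D(x, W) = x/W (D(x, W) = (2*x)/((2*W)) = (2*x)*(1/(2*W)) = x/W)
((18 + D(5, 9)) + Z(-4))² = ((18 + 5/9) - 11)² = (167/9 - 11)² = (68/9)² = 4624/81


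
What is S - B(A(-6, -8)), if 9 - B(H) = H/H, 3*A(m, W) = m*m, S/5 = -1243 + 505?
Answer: -3698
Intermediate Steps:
S = -3690 (S = 5*(-1243 + 505) = 5*(-738) = -3690)
A(m, W) = m**2/3 (A(m, W) = (m*m)/3 = m**2/3)
B(H) = 8 (B(H) = 9 - H/H = 9 - 1*1 = 9 - 1 = 8)
S - B(A(-6, -8)) = -3690 - 1*8 = -3690 - 8 = -3698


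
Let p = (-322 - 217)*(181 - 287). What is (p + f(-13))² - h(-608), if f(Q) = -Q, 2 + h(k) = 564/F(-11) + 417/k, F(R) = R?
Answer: 21841534385867/6688 ≈ 3.2658e+9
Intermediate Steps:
h(k) = -586/11 + 417/k (h(k) = -2 + (564/(-11) + 417/k) = -2 + (564*(-1/11) + 417/k) = -2 + (-564/11 + 417/k) = -586/11 + 417/k)
p = 57134 (p = -539*(-106) = 57134)
(p + f(-13))² - h(-608) = (57134 - 1*(-13))² - (-586/11 + 417/(-608)) = (57134 + 13)² - (-586/11 + 417*(-1/608)) = 57147² - (-586/11 - 417/608) = 3265779609 - 1*(-360875/6688) = 3265779609 + 360875/6688 = 21841534385867/6688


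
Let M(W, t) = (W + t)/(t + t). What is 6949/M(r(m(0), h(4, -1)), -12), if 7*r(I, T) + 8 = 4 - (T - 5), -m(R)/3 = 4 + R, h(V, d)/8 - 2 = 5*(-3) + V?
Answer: 1167432/11 ≈ 1.0613e+5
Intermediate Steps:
h(V, d) = -104 + 8*V (h(V, d) = 16 + 8*(5*(-3) + V) = 16 + 8*(-15 + V) = 16 + (-120 + 8*V) = -104 + 8*V)
m(R) = -12 - 3*R (m(R) = -3*(4 + R) = -12 - 3*R)
r(I, T) = 1/7 - T/7 (r(I, T) = -8/7 + (4 - (T - 5))/7 = -8/7 + (4 - (-5 + T))/7 = -8/7 + (4 + (5 - T))/7 = -8/7 + (9 - T)/7 = -8/7 + (9/7 - T/7) = 1/7 - T/7)
M(W, t) = (W + t)/(2*t) (M(W, t) = (W + t)/((2*t)) = (W + t)*(1/(2*t)) = (W + t)/(2*t))
6949/M(r(m(0), h(4, -1)), -12) = 6949/(((1/2)*((1/7 - (-104 + 8*4)/7) - 12)/(-12))) = 6949/(((1/2)*(-1/12)*((1/7 - (-104 + 32)/7) - 12))) = 6949/(((1/2)*(-1/12)*((1/7 - 1/7*(-72)) - 12))) = 6949/(((1/2)*(-1/12)*((1/7 + 72/7) - 12))) = 6949/(((1/2)*(-1/12)*(73/7 - 12))) = 6949/(((1/2)*(-1/12)*(-11/7))) = 6949/(11/168) = 6949*(168/11) = 1167432/11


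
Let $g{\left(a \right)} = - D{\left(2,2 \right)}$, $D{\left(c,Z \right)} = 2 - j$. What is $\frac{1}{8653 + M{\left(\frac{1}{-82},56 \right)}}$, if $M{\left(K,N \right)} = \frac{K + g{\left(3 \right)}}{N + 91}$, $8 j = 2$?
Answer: $\frac{24108}{208606235} \approx 0.00011557$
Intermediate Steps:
$j = \frac{1}{4}$ ($j = \frac{1}{8} \cdot 2 = \frac{1}{4} \approx 0.25$)
$D{\left(c,Z \right)} = \frac{7}{4}$ ($D{\left(c,Z \right)} = 2 - \frac{1}{4} = \frac{7}{4}$)
$g{\left(a \right)} = - \frac{7}{4}$ ($g{\left(a \right)} = \left(-1\right) \frac{7}{4} = - \frac{7}{4}$)
$M{\left(K,N \right)} = \frac{- \frac{7}{4} + K}{91 + N}$ ($M{\left(K,N \right)} = \frac{K - \frac{7}{4}}{N + 91} = \frac{- \frac{7}{4} + K}{91 + N}$)
$\frac{1}{8653 + M{\left(\frac{1}{-82},56 \right)}} = \frac{1}{8653 + \frac{- \frac{7}{4} + \frac{1}{-82}}{91 + 56}} = \frac{1}{8653 + \frac{- \frac{7}{4} - \frac{1}{82}}{147}} = \frac{1}{8653 + \frac{1}{147} \left(- \frac{289}{164}\right)} = \frac{1}{8653 - \frac{289}{24108}} = \frac{1}{\frac{208606235}{24108}} = \frac{24108}{208606235}$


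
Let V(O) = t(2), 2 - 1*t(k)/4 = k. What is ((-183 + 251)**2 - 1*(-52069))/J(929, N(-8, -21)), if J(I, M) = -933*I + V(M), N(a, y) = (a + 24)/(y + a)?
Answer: -56693/866757 ≈ -0.065408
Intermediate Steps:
t(k) = 8 - 4*k
V(O) = 0 (V(O) = 8 - 4*2 = 8 - 8 = 0)
N(a, y) = (24 + a)/(a + y)
J(I, M) = -933*I (J(I, M) = -933*I + 0 = -933*I)
((-183 + 251)**2 - 1*(-52069))/J(929, N(-8, -21)) = ((-183 + 251)**2 - 1*(-52069))/((-933*929)) = (68**2 + 52069)/(-866757) = (4624 + 52069)*(-1/866757) = 56693*(-1/866757) = -56693/866757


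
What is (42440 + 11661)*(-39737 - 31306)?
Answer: -3843497343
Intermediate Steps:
(42440 + 11661)*(-39737 - 31306) = 54101*(-71043) = -3843497343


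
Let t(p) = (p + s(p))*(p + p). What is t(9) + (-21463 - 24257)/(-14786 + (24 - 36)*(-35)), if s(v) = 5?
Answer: 1832976/7183 ≈ 255.18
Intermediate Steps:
t(p) = 2*p*(5 + p) (t(p) = (p + 5)*(p + p) = (5 + p)*(2*p) = 2*p*(5 + p))
t(9) + (-21463 - 24257)/(-14786 + (24 - 36)*(-35)) = 2*9*(5 + 9) + (-21463 - 24257)/(-14786 + (24 - 36)*(-35)) = 2*9*14 - 45720/(-14786 - 12*(-35)) = 252 - 45720/(-14786 + 420) = 252 - 45720/(-14366) = 252 - 45720*(-1/14366) = 252 + 22860/7183 = 1832976/7183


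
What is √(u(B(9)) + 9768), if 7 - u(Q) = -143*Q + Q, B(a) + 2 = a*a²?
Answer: √113009 ≈ 336.17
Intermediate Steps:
B(a) = -2 + a³ (B(a) = -2 + a*a² = -2 + a³)
u(Q) = 7 + 142*Q (u(Q) = 7 - (-143*Q + Q) = 7 - (-142)*Q = 7 + 142*Q)
√(u(B(9)) + 9768) = √((7 + 142*(-2 + 9³)) + 9768) = √((7 + 142*(-2 + 729)) + 9768) = √((7 + 142*727) + 9768) = √((7 + 103234) + 9768) = √(103241 + 9768) = √113009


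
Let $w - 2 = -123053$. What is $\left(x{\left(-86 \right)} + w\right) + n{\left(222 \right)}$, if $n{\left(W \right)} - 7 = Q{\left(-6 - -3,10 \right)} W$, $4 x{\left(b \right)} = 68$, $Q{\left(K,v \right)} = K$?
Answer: $-123693$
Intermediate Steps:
$x{\left(b \right)} = 17$ ($x{\left(b \right)} = \frac{1}{4} \cdot 68 = 17$)
$w = -123051$ ($w = 2 - 123053 = -123051$)
$n{\left(W \right)} = 7 - 3 W$ ($n{\left(W \right)} = 7 + \left(-6 - -3\right) W = 7 + \left(-6 + 3\right) W = 7 - 3 W$)
$\left(x{\left(-86 \right)} + w\right) + n{\left(222 \right)} = \left(17 - 123051\right) + \left(7 - 666\right) = -123034 + \left(7 - 666\right) = -123034 - 659 = -123693$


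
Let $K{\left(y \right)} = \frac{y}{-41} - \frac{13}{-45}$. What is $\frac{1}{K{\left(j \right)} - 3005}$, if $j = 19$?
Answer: $- \frac{1845}{5544547} \approx -0.00033276$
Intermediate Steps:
$K{\left(y \right)} = \frac{13}{45} - \frac{y}{41}$ ($K{\left(y \right)} = y \left(- \frac{1}{41}\right) - - \frac{13}{45} = - \frac{y}{41} + \frac{13}{45} = \frac{13}{45} - \frac{y}{41}$)
$\frac{1}{K{\left(j \right)} - 3005} = \frac{1}{\left(\frac{13}{45} - \frac{19}{41}\right) - 3005} = \frac{1}{- \frac{322}{1845} - 3005} = \frac{1}{- \frac{5544547}{1845}} = - \frac{1845}{5544547}$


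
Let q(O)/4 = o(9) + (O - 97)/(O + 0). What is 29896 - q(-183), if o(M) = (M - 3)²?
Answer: 5443496/183 ≈ 29746.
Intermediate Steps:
o(M) = (-3 + M)²
q(O) = 144 + 4*(-97 + O)/O (q(O) = 4*((-3 + 9)² + (O - 97)/(O + 0)) = 4*(6² + (-97 + O)/O) = 4*(36 + (-97 + O)/O) = 144 + 4*(-97 + O)/O)
29896 - q(-183) = 29896 - (148 - 388/(-183)) = 29896 - (148 - 388*(-1/183)) = 29896 - (148 + 388/183) = 29896 - 1*27472/183 = 29896 - 27472/183 = 5443496/183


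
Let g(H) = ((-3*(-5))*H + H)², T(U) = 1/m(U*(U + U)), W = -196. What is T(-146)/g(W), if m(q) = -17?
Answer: -1/167186432 ≈ -5.9813e-9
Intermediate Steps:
T(U) = -1/17 (T(U) = 1/(-17) = -1/17)
g(H) = 256*H² (g(H) = (15*H + H)² = (16*H)² = 256*H²)
T(-146)/g(W) = -1/(17*(256*(-196)²)) = -1/(17*(256*38416)) = -1/17/9834496 = -1/17*1/9834496 = -1/167186432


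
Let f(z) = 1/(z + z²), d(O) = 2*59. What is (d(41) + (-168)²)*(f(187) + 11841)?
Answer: 5899135013687/17578 ≈ 3.3560e+8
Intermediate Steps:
d(O) = 118
(d(41) + (-168)²)*(f(187) + 11841) = (118 + (-168)²)*(1/(187*(1 + 187)) + 11841) = (118 + 28224)*((1/187)/188 + 11841) = 28342*((1/187)*(1/188) + 11841) = 28342*(1/35156 + 11841) = 28342*(416282197/35156) = 5899135013687/17578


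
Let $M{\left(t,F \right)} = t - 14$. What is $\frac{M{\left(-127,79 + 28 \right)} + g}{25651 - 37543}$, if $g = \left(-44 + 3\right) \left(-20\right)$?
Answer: $- \frac{679}{11892} \approx -0.057097$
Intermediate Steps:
$M{\left(t,F \right)} = -14 + t$
$g = 820$ ($g = \left(-41\right) \left(-20\right) = 820$)
$\frac{M{\left(-127,79 + 28 \right)} + g}{25651 - 37543} = \frac{\left(-14 - 127\right) + 820}{25651 - 37543} = \frac{-141 + 820}{-11892} = 679 \left(- \frac{1}{11892}\right) = - \frac{679}{11892}$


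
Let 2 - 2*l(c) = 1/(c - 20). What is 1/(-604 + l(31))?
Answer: -22/13267 ≈ -0.0016582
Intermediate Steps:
l(c) = 1 - 1/(2*(-20 + c)) (l(c) = 1 - 1/(2*(c - 20)) = 1 - 1/(2*(-20 + c)))
1/(-604 + l(31)) = 1/(-604 + (-41/2 + 31)/(-20 + 31)) = 1/(-604 + (21/2)/11) = 1/(-604 + (1/11)*(21/2)) = 1/(-604 + 21/22) = 1/(-13267/22) = -22/13267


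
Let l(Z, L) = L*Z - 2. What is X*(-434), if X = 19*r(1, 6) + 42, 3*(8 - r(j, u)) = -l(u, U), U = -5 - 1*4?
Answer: 209188/3 ≈ 69729.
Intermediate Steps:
U = -9 (U = -5 - 4 = -9)
l(Z, L) = -2 + L*Z
r(j, u) = 22/3 - 3*u (r(j, u) = 8 - (-1)*(-2 - 9*u)/3 = 8 - (2 + 9*u)/3 = 8 + (-⅔ - 3*u) = 22/3 - 3*u)
X = -482/3 (X = 19*(22/3 - 3*6) + 42 = 19*(22/3 - 18) + 42 = 19*(-32/3) + 42 = -608/3 + 42 = -482/3 ≈ -160.67)
X*(-434) = -482/3*(-434) = 209188/3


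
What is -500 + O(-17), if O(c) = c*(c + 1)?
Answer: -228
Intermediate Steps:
O(c) = c*(1 + c)
-500 + O(-17) = -500 - 17*(1 - 17) = -500 - 17*(-16) = -500 + 272 = -228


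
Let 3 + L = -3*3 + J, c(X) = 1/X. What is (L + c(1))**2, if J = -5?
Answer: 256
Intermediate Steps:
L = -17 (L = -3 + (-3*3 - 5) = -3 + (-9 - 5) = -3 - 14 = -17)
(L + c(1))**2 = (-17 + 1/1)**2 = (-17 + 1)**2 = (-16)**2 = 256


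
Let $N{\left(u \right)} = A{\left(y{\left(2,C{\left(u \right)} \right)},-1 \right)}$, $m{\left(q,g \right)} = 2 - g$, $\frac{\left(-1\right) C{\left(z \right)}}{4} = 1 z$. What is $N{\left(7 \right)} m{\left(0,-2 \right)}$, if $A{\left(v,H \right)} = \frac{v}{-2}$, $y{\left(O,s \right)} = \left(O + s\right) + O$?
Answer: $48$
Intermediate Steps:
$C{\left(z \right)} = - 4 z$ ($C{\left(z \right)} = - 4 \cdot 1 z = - 4 z$)
$y{\left(O,s \right)} = s + 2 O$
$A{\left(v,H \right)} = - \frac{v}{2}$ ($A{\left(v,H \right)} = v \left(- \frac{1}{2}\right) = - \frac{v}{2}$)
$N{\left(u \right)} = -2 + 2 u$ ($N{\left(u \right)} = - \frac{- 4 u + 2 \cdot 2}{2} = - \frac{- 4 u + 4}{2} = - \frac{4 - 4 u}{2} = -2 + 2 u$)
$N{\left(7 \right)} m{\left(0,-2 \right)} = \left(-2 + 2 \cdot 7\right) \left(2 - -2\right) = \left(-2 + 14\right) \left(2 + 2\right) = 12 \cdot 4 = 48$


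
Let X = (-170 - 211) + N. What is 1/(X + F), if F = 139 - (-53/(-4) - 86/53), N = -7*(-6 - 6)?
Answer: -212/35961 ≈ -0.0058953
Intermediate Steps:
N = 84 (N = -7*(-12) = 84)
X = -297 (X = (-170 - 211) + 84 = -381 + 84 = -297)
F = 27003/212 (F = 139 - (-53*(-¼) - 86*1/53) = 139 - (53/4 - 86/53) = 139 - 1*2465/212 = 139 - 2465/212 = 27003/212 ≈ 127.37)
1/(X + F) = 1/(-297 + 27003/212) = 1/(-35961/212) = -212/35961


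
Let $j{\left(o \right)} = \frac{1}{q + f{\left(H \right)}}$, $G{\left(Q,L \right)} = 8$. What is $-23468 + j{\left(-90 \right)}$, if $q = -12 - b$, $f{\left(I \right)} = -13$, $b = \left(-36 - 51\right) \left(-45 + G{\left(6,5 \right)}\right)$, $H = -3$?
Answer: $- \frac{76130193}{3244} \approx -23468.0$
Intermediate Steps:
$b = 3219$ ($b = \left(-36 - 51\right) \left(-45 + 8\right) = \left(-87\right) \left(-37\right) = 3219$)
$q = -3231$ ($q = -12 - 3219 = -3231$)
$j{\left(o \right)} = - \frac{1}{3244}$ ($j{\left(o \right)} = \frac{1}{-3231 - 13} = \frac{1}{-3244} = - \frac{1}{3244}$)
$-23468 + j{\left(-90 \right)} = -23468 - \frac{1}{3244} = - \frac{76130193}{3244}$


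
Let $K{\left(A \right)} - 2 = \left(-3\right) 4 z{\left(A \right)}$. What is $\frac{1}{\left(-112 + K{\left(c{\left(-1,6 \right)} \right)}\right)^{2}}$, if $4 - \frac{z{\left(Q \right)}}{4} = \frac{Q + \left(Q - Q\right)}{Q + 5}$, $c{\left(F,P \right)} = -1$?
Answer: $\frac{1}{98596} \approx 1.0142 \cdot 10^{-5}$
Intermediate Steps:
$z{\left(Q \right)} = 16 - \frac{4 Q}{5 + Q}$ ($z{\left(Q \right)} = 16 - 4 \frac{Q + \left(Q - Q\right)}{Q + 5} = 16 - 4 \frac{Q + 0}{5 + Q} = 16 - 4 \frac{Q}{5 + Q} = 16 - \frac{4 Q}{5 + Q}$)
$K{\left(A \right)} = 2 - \frac{48 \left(20 + 3 A\right)}{5 + A}$ ($K{\left(A \right)} = 2 + \left(-3\right) 4 \frac{4 \left(20 + 3 A\right)}{5 + A} = 2 - 12 \frac{4 \left(20 + 3 A\right)}{5 + A} = 2 - \frac{48 \left(20 + 3 A\right)}{5 + A}$)
$\frac{1}{\left(-112 + K{\left(c{\left(-1,6 \right)} \right)}\right)^{2}} = \frac{1}{\left(-112 + \frac{2 \left(-475 - -71\right)}{5 - 1}\right)^{2}} = \frac{1}{\left(-112 + \frac{2 \left(-475 + 71\right)}{4}\right)^{2}} = \frac{1}{\left(-112 + 2 \cdot \frac{1}{4} \left(-404\right)\right)^{2}} = \frac{1}{\left(-112 - 202\right)^{2}} = \frac{1}{\left(-314\right)^{2}} = \frac{1}{98596}$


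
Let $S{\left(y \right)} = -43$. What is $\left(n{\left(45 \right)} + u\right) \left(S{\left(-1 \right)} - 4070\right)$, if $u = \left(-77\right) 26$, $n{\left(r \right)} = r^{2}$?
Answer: $-94599$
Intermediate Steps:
$u = -2002$
$\left(n{\left(45 \right)} + u\right) \left(S{\left(-1 \right)} - 4070\right) = \left(45^{2} - 2002\right) \left(-43 - 4070\right) = \left(2025 - 2002\right) \left(-4113\right) = 23 \left(-4113\right) = -94599$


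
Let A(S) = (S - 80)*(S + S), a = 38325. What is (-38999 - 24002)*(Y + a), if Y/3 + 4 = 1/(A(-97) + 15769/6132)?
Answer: -508280290397819901/210576385 ≈ -2.4138e+9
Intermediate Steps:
A(S) = 2*S*(-80 + S) (A(S) = (-80 + S)*(2*S) = 2*S*(-80 + S))
Y = -2526898224/210576385 (Y = -12 + 3/(2*(-97)*(-80 - 97) + 15769/6132) = -12 + 3/(2*(-97)*(-177) + 15769*(1/6132)) = -12 + 3/(34338 + 15769/6132) = -12 + 3/(210576385/6132) = -12 + 3*(6132/210576385) = -12 + 18396/210576385 = -2526898224/210576385 ≈ -12.000)
(-38999 - 24002)*(Y + a) = (-38999 - 24002)*(-2526898224/210576385 + 38325) = -63001*8067813056901/210576385 = -508280290397819901/210576385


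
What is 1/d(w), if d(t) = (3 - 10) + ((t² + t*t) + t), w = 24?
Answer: 1/1169 ≈ 0.00085543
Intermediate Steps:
d(t) = -7 + t + 2*t² (d(t) = -7 + ((t² + t²) + t) = -7 + (2*t² + t) = -7 + (t + 2*t²) = -7 + t + 2*t²)
1/d(w) = 1/(-7 + 24 + 2*24²) = 1/(-7 + 24 + 2*576) = 1/(-7 + 24 + 1152) = 1/1169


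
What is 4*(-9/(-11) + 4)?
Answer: 212/11 ≈ 19.273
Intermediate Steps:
4*(-9/(-11) + 4) = 4*(-9*(-1/11) + 4) = 4*(9/11 + 4) = 4*(53/11) = 212/11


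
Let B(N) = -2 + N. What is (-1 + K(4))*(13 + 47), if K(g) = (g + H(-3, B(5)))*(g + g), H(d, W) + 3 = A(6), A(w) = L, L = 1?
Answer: 900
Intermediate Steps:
A(w) = 1
H(d, W) = -2 (H(d, W) = -3 + 1 = -2)
K(g) = 2*g*(-2 + g) (K(g) = (g - 2)*(g + g) = (-2 + g)*(2*g) = 2*g*(-2 + g))
(-1 + K(4))*(13 + 47) = (-1 + 2*4*(-2 + 4))*(13 + 47) = (-1 + 2*4*2)*60 = (-1 + 16)*60 = 15*60 = 900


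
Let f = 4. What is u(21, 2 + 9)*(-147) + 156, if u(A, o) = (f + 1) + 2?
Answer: -873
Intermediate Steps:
u(A, o) = 7 (u(A, o) = (4 + 1) + 2 = 5 + 2 = 7)
u(21, 2 + 9)*(-147) + 156 = 7*(-147) + 156 = -1029 + 156 = -873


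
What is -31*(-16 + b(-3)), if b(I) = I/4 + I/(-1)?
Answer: 1705/4 ≈ 426.25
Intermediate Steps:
b(I) = -3*I/4 (b(I) = I*(¼) + I*(-1) = I/4 - I = -3*I/4)
-31*(-16 + b(-3)) = -31*(-16 - ¾*(-3)) = -31*(-16 + 9/4) = -31*(-55/4) = 1705/4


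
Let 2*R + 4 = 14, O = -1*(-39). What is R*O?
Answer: 195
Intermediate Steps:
O = 39
R = 5 (R = -2 + (½)*14 = -2 + 7 = 5)
R*O = 5*39 = 195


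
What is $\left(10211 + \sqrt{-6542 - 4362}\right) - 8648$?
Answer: $1563 + 2 i \sqrt{2726} \approx 1563.0 + 104.42 i$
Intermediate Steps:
$\left(10211 + \sqrt{-6542 - 4362}\right) - 8648 = \left(10211 + \sqrt{-10904}\right) + \left(-9888 + 1240\right) = \left(10211 + 2 i \sqrt{2726}\right) - 8648 = 1563 + 2 i \sqrt{2726}$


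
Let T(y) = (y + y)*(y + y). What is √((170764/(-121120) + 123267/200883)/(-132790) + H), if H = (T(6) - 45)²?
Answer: √36249386701440019931578726377/1923158757380 ≈ 99.000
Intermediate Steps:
T(y) = 4*y² (T(y) = (2*y)*(2*y) = 4*y²)
H = 9801 (H = (4*6² - 45)² = (4*36 - 45)² = (144 - 45)² = 99² = 9801)
√((170764/(-121120) + 123267/200883)/(-132790) + H) = √((170764/(-121120) + 123267/200883)/(-132790) + 9801) = √((170764*(-1/121120) + 123267*(1/200883))*(-1/132790) + 9801) = √((-42691/30280 + 41089/66961)*(-1/132790) + 9801) = √(-1614457131/2027579080*(-1/132790) + 9801) = √(230636733/38463175147600 + 9801) = √(376977579852264333/38463175147600) = √36249386701440019931578726377/1923158757380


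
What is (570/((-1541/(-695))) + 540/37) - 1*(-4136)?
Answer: 251312002/57017 ≈ 4407.7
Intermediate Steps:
(570/((-1541/(-695))) + 540/37) - 1*(-4136) = (570/((-1541*(-1/695))) + 540*(1/37)) + 4136 = (570/(1541/695) + 540/37) + 4136 = (570*(695/1541) + 540/37) + 4136 = (396150/1541 + 540/37) + 4136 = 15489690/57017 + 4136 = 251312002/57017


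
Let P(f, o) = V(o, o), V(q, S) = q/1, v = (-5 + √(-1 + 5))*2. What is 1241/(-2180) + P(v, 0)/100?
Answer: -1241/2180 ≈ -0.56927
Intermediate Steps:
v = -6 (v = (-5 + √4)*2 = (-5 + 2)*2 = -3*2 = -6)
V(q, S) = q (V(q, S) = q*1 = q)
P(f, o) = o
1241/(-2180) + P(v, 0)/100 = 1241/(-2180) + 0/100 = 1241*(-1/2180) + 0*(1/100) = -1241/2180 + 0 = -1241/2180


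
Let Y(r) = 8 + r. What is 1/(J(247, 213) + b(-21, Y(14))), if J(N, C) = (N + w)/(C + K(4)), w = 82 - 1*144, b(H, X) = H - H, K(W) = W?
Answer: 217/185 ≈ 1.1730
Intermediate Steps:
b(H, X) = 0
w = -62 (w = 82 - 144 = -62)
J(N, C) = (-62 + N)/(4 + C) (J(N, C) = (N - 62)/(C + 4) = (-62 + N)/(4 + C))
1/(J(247, 213) + b(-21, Y(14))) = 1/((-62 + 247)/(4 + 213) + 0) = 1/(185/217 + 0) = 1/(185/217) = 217/185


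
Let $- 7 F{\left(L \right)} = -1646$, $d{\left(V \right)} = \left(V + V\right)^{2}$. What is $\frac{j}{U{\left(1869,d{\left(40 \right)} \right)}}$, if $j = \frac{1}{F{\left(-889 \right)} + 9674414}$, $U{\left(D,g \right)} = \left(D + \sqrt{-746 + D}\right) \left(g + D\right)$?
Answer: $\frac{13083}{1955533305358532768} - \frac{7 \sqrt{1123}}{1955533305358532768} \approx 6.5703 \cdot 10^{-15}$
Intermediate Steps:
$d{\left(V \right)} = 4 V^{2}$ ($d{\left(V \right)} = \left(2 V\right)^{2} = 4 V^{2}$)
$U{\left(D,g \right)} = \left(D + g\right) \left(D + \sqrt{-746 + D}\right)$ ($U{\left(D,g \right)} = \left(D + \sqrt{-746 + D}\right) \left(D + g\right) = \left(D + g\right) \left(D + \sqrt{-746 + D}\right)$)
$F{\left(L \right)} = \frac{1646}{7}$ ($F{\left(L \right)} = \left(- \frac{1}{7}\right) \left(-1646\right) = \frac{1646}{7}$)
$j = \frac{7}{67722544}$ ($j = \frac{1}{\frac{1646}{7} + 9674414} = \frac{1}{\frac{67722544}{7}} = \frac{7}{67722544} \approx 1.0336 \cdot 10^{-7}$)
$\frac{j}{U{\left(1869,d{\left(40 \right)} \right)}} = \frac{7}{67722544 \left(1869^{2} + 1869 \cdot 4 \cdot 40^{2} + 1869 \sqrt{-746 + 1869} + 4 \cdot 40^{2} \sqrt{-746 + 1869}\right)} = \frac{7}{67722544 \left(3493161 + 1869 \cdot 4 \cdot 1600 + 1869 \sqrt{1123} + 4 \cdot 1600 \sqrt{1123}\right)} = \frac{7}{67722544 \left(3493161 + 1869 \cdot 6400 + 1869 \sqrt{1123} + 6400 \sqrt{1123}\right)} = \frac{7}{67722544 \left(3493161 + 11961600 + 1869 \sqrt{1123} + 6400 \sqrt{1123}\right)} = \frac{7}{67722544 \left(15454761 + 8269 \sqrt{1123}\right)}$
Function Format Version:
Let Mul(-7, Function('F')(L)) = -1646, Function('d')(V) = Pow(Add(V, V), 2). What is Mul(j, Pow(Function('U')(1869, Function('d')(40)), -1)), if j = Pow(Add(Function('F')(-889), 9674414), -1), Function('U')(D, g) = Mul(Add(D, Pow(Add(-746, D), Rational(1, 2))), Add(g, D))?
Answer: Add(Rational(13083, 1955533305358532768), Mul(Rational(-7, 1955533305358532768), Pow(1123, Rational(1, 2)))) ≈ 6.5703e-15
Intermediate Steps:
Function('d')(V) = Mul(4, Pow(V, 2)) (Function('d')(V) = Pow(Mul(2, V), 2) = Mul(4, Pow(V, 2)))
Function('U')(D, g) = Mul(Add(D, g), Add(D, Pow(Add(-746, D), Rational(1, 2)))) (Function('U')(D, g) = Mul(Add(D, Pow(Add(-746, D), Rational(1, 2))), Add(D, g)) = Mul(Add(D, g), Add(D, Pow(Add(-746, D), Rational(1, 2)))))
Function('F')(L) = Rational(1646, 7) (Function('F')(L) = Mul(Rational(-1, 7), -1646) = Rational(1646, 7))
j = Rational(7, 67722544) (j = Pow(Add(Rational(1646, 7), 9674414), -1) = Pow(Rational(67722544, 7), -1) = Rational(7, 67722544) ≈ 1.0336e-7)
Mul(j, Pow(Function('U')(1869, Function('d')(40)), -1)) = Mul(Rational(7, 67722544), Pow(Add(Pow(1869, 2), Mul(1869, Mul(4, Pow(40, 2))), Mul(1869, Pow(Add(-746, 1869), Rational(1, 2))), Mul(Mul(4, Pow(40, 2)), Pow(Add(-746, 1869), Rational(1, 2)))), -1)) = Mul(Rational(7, 67722544), Pow(Add(3493161, Mul(1869, Mul(4, 1600)), Mul(1869, Pow(1123, Rational(1, 2))), Mul(Mul(4, 1600), Pow(1123, Rational(1, 2)))), -1)) = Mul(Rational(7, 67722544), Pow(Add(3493161, Mul(1869, 6400), Mul(1869, Pow(1123, Rational(1, 2))), Mul(6400, Pow(1123, Rational(1, 2)))), -1)) = Mul(Rational(7, 67722544), Pow(Add(3493161, 11961600, Mul(1869, Pow(1123, Rational(1, 2))), Mul(6400, Pow(1123, Rational(1, 2)))), -1)) = Mul(Rational(7, 67722544), Pow(Add(15454761, Mul(8269, Pow(1123, Rational(1, 2)))), -1))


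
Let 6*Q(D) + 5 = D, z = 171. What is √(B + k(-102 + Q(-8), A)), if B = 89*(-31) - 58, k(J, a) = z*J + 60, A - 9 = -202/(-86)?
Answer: 3*I*√9142/2 ≈ 143.42*I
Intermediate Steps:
Q(D) = -⅚ + D/6
A = 488/43 (A = 9 - 202/(-86) = 9 - 202*(-1/86) = 9 + 101/43 = 488/43 ≈ 11.349)
k(J, a) = 60 + 171*J (k(J, a) = 171*J + 60 = 60 + 171*J)
B = -2817 (B = -2759 - 58 = -2817)
√(B + k(-102 + Q(-8), A)) = √(-2817 + (60 + 171*(-102 + (-⅚ + (⅙)*(-8))))) = √(-2817 + (60 + 171*(-102 + (-⅚ - 4/3)))) = √(-2817 + (60 + 171*(-102 - 13/6))) = √(-2817 + (60 + 171*(-625/6))) = √(-2817 + (60 - 35625/2)) = √(-2817 - 35505/2) = √(-41139/2) = 3*I*√9142/2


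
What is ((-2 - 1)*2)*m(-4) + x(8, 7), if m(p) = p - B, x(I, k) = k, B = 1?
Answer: 37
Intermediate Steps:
m(p) = -1 + p (m(p) = p - 1*1 = p - 1 = -1 + p)
((-2 - 1)*2)*m(-4) + x(8, 7) = ((-2 - 1)*2)*(-1 - 4) + 7 = -3*2*(-5) + 7 = -6*(-5) + 7 = 30 + 7 = 37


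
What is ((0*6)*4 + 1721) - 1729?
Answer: -8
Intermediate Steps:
((0*6)*4 + 1721) - 1729 = (0*4 + 1721) - 1729 = (0 + 1721) - 1729 = 1721 - 1729 = -8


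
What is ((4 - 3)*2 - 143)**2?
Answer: 19881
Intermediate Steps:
((4 - 3)*2 - 143)**2 = (1*2 - 143)**2 = (2 - 143)**2 = (-141)**2 = 19881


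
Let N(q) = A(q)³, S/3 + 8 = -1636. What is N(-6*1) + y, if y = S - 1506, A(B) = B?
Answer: -6654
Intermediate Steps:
S = -4932 (S = -24 + 3*(-1636) = -24 - 4908 = -4932)
y = -6438 (y = -4932 - 1506 = -6438)
N(q) = q³
N(-6*1) + y = (-6*1)³ - 6438 = (-6)³ - 6438 = -216 - 6438 = -6654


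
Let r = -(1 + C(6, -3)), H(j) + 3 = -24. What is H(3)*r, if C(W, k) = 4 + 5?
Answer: 270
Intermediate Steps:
H(j) = -27 (H(j) = -3 - 24 = -27)
C(W, k) = 9
r = -10 (r = -(1 + 9) = -1*10 = -10)
H(3)*r = -27*(-10) = 270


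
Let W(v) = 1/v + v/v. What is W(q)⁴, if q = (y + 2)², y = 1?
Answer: 10000/6561 ≈ 1.5242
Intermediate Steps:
q = 9 (q = (1 + 2)² = 3² = 9)
W(v) = 1 + 1/v (W(v) = 1/v + 1 = 1 + 1/v)
W(q)⁴ = ((1 + 9)/9)⁴ = ((⅑)*10)⁴ = (10/9)⁴ = 10000/6561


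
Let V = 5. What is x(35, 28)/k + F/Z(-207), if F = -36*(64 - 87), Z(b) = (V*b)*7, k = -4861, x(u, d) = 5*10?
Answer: -21194/170135 ≈ -0.12457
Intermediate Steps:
x(u, d) = 50
Z(b) = 35*b (Z(b) = (5*b)*7 = 35*b)
F = 828 (F = -36*(-23) = 828)
x(35, 28)/k + F/Z(-207) = 50/(-4861) + 828/((35*(-207))) = 50*(-1/4861) + 828/(-7245) = -50/4861 + 828*(-1/7245) = -50/4861 - 4/35 = -21194/170135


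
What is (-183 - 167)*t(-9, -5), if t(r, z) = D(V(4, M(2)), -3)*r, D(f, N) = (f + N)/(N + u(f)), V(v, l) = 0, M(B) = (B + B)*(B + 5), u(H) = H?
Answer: 3150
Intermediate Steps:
M(B) = 2*B*(5 + B) (M(B) = (2*B)*(5 + B) = 2*B*(5 + B))
D(f, N) = 1 (D(f, N) = (f + N)/(N + f) = (N + f)/(N + f) = 1)
t(r, z) = r (t(r, z) = 1*r = r)
(-183 - 167)*t(-9, -5) = (-183 - 167)*(-9) = -350*(-9) = 3150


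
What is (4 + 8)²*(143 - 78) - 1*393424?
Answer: -384064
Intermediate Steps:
(4 + 8)²*(143 - 78) - 1*393424 = 12²*65 - 393424 = 144*65 - 393424 = 9360 - 393424 = -384064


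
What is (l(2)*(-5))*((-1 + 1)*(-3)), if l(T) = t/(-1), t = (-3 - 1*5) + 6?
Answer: 0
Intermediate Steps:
t = -2 (t = (-3 - 5) + 6 = -8 + 6 = -2)
l(T) = 2 (l(T) = -2/(-1) = -2*(-1) = 2)
(l(2)*(-5))*((-1 + 1)*(-3)) = (2*(-5))*((-1 + 1)*(-3)) = -0*(-3) = -10*0 = 0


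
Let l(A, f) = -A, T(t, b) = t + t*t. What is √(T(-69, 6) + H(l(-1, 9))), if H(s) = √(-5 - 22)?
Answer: √(4692 + 3*I*√3) ≈ 68.498 + 0.0379*I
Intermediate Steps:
T(t, b) = t + t²
H(s) = 3*I*√3 (H(s) = √(-27) = 3*I*√3)
√(T(-69, 6) + H(l(-1, 9))) = √(-69*(1 - 69) + 3*I*√3) = √(-69*(-68) + 3*I*√3) = √(4692 + 3*I*√3)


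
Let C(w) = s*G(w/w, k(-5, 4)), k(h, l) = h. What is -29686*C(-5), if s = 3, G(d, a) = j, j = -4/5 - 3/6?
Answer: 578877/5 ≈ 1.1578e+5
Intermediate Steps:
j = -13/10 (j = -4*1/5 - 3*1/6 = -4/5 - 1/2 = -13/10 ≈ -1.3000)
G(d, a) = -13/10
C(w) = -39/10 (C(w) = 3*(-13/10) = -39/10)
-29686*C(-5) = -29686*(-39/10) = 578877/5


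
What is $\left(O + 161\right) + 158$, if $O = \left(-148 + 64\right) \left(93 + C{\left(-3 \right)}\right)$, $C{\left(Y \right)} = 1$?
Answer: $-7577$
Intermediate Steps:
$O = -7896$ ($O = \left(-148 + 64\right) \left(93 + 1\right) = \left(-84\right) 94 = -7896$)
$\left(O + 161\right) + 158 = \left(-7896 + 161\right) + 158 = -7735 + 158 = -7577$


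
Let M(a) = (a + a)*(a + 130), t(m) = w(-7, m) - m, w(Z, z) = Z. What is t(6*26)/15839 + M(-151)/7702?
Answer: 49597756/60995989 ≈ 0.81313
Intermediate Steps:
t(m) = -7 - m
M(a) = 2*a*(130 + a) (M(a) = (2*a)*(130 + a) = 2*a*(130 + a))
t(6*26)/15839 + M(-151)/7702 = (-7 - 6*26)/15839 + (2*(-151)*(130 - 151))/7702 = (-7 - 1*156)*(1/15839) + (2*(-151)*(-21))*(1/7702) = (-7 - 156)*(1/15839) + 6342*(1/7702) = -163*1/15839 + 3171/3851 = -163/15839 + 3171/3851 = 49597756/60995989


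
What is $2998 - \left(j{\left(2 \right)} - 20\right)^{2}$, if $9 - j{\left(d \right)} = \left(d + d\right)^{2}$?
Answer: $2269$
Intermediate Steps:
$j{\left(d \right)} = 9 - 4 d^{2}$ ($j{\left(d \right)} = 9 - \left(d + d\right)^{2} = 9 - \left(2 d\right)^{2} = 9 - 4 d^{2}$)
$2998 - \left(j{\left(2 \right)} - 20\right)^{2} = 2998 - \left(\left(9 - 4 \cdot 2^{2}\right) - 20\right)^{2} = 2998 - \left(\left(9 - 16\right) - 20\right)^{2} = 2998 - \left(-7 - 20\right)^{2} = 2998 - \left(-27\right)^{2} = 2998 - 729 = 2269$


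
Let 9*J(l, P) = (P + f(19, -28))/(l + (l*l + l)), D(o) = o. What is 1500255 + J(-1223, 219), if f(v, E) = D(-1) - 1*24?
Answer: 20162747584679/13439547 ≈ 1.5003e+6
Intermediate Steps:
f(v, E) = -25 (f(v, E) = -1 - 1*24 = -1 - 24 = -25)
J(l, P) = (-25 + P)/(9*(l² + 2*l)) (J(l, P) = ((P - 25)/(l + (l*l + l)))/9 = ((-25 + P)/(l + (l² + l)))/9 = ((-25 + P)/(l + (l + l²)))/9 = ((-25 + P)/(l² + 2*l))/9 = (-25 + P)/(9*(l² + 2*l)))
1500255 + J(-1223, 219) = 1500255 + (⅑)*(-25 + 219)/(-1223*(2 - 1223)) = 1500255 + (⅑)*(-1/1223)*194/(-1221) = 1500255 + (⅑)*(-1/1223)*(-1/1221)*194 = 1500255 + 194/13439547 = 20162747584679/13439547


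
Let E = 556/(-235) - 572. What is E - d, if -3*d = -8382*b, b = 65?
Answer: -42813326/235 ≈ -1.8218e+5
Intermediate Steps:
d = 181610 (d = -(-2794)*65 = -⅓*(-544830) = 181610)
E = -134976/235 (E = -1/235*556 - 572 = -556/235 - 572 = -134976/235 ≈ -574.37)
E - d = -134976/235 - 1*181610 = -134976/235 - 181610 = -42813326/235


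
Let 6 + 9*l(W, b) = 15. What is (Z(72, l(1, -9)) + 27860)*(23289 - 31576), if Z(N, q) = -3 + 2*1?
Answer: -230867533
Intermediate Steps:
l(W, b) = 1 (l(W, b) = -2/3 + (1/9)*15 = -2/3 + 5/3 = 1)
Z(N, q) = -1 (Z(N, q) = -3 + 2 = -1)
(Z(72, l(1, -9)) + 27860)*(23289 - 31576) = (-1 + 27860)*(23289 - 31576) = 27859*(-8287) = -230867533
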